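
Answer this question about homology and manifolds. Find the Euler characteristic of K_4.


K_4: V = 4, E = C(4,2) = 6.
chi = V - E = 4 - 6 = -2

-2


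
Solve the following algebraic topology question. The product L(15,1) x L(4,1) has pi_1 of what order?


pi_1(X x Y) = pi_1(X) x pi_1(Y).
pi_1(L(15,1)) = Z/15, pi_1(L(4,1)) = Z/4.
|Z/15 x Z/4| = 15 * 4 = 60

60


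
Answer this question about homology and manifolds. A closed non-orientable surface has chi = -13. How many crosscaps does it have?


chi = 2 - k for closed non-orientable surfaces with k crosscaps.
-13 = 2 - k
k = 2 - (-13) = 15

15


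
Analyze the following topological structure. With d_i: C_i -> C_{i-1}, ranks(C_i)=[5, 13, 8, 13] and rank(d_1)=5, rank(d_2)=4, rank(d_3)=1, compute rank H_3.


rank H_k = rank(ker d_k) - rank(im d_{k+1}).
rank(ker d_3) = rank(C_3) - rank(d_3) = 13 - 1 = 12.
rank(im d_{3+1}) = 0.
rank H_3 = 12 - 0 = 12

12


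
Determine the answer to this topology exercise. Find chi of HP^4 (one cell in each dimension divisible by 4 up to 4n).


HP^4 has one cell in each dimension 0, 4, ..., 4*4 (4+1 cells, all even-dim).
chi = 4 + 1 = 5

5


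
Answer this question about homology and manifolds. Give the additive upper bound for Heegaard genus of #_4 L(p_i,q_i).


Heegaard genus satisfies g(A#B) <= g(A) + g(B).
Each lens space has g = 1.
Upper bound: 4 * 1 = 4

4


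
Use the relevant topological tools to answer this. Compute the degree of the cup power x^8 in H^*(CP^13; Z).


|x| = 2 in H^*(CP^n).
|x^8| = 8 * |x| = 8 * 2 = 16

16


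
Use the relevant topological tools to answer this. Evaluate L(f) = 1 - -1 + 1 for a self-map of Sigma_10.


L(f) = tr(f_0*) - tr(f_1*) + tr(f_2*).
= 1 - (-1) + (1)
= 3

3


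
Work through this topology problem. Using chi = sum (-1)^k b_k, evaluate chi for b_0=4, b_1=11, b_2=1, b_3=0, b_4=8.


chi = sum_k (-1)^k b_k.
= (4) + (-11) + (1) + (0) + (8)
= 2

2


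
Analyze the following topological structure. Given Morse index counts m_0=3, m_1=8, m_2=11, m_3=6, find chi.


Morse theory: chi(M) = sum_k (-1)^k m_k where m_k = #(index-k critical points).
= (3) + (-8) + (11) + (-6) = 0

0


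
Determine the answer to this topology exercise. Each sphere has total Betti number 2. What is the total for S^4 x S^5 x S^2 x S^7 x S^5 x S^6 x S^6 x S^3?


Total Betti number is multiplicative under products.
Each S^d (d>=1) has total Betti number 2.
There are 8 sphere factors.
Total = 2^8 = 256

256


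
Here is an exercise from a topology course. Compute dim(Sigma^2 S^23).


Each suspension raises dimension by 1: Sigma S^n = S^{n+1}.
Sigma^2 S^23 = S^{23+2} = S^25

25


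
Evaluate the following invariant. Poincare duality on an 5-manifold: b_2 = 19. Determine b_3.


Poincare duality for closed orientable n-manifolds: b_k = b_{n-k}.
Here n = 5, so b_3 = b_2 = 19

19


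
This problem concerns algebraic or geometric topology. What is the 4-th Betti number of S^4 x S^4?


Each S^d has Poincare polynomial 1 + t^d.
The product S^4 x S^4 has Poincare polynomial prod(1+t^d_i).
Expanding: b_0=1, b_4=2, b_8=1.
b_4 = 2

2


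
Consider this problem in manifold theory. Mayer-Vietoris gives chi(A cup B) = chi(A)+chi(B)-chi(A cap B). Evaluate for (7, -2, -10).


chi(A cup B) = chi(A) + chi(B) - chi(A cap B)
= 7 + (-2) - (-10)
= 15

15


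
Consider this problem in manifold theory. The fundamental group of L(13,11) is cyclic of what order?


pi_1(L(p,q)) = Z/pZ for any q coprime to p.
|pi_1(L(13,11))| = 13

13


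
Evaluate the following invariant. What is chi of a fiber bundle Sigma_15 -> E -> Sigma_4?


For a fiber bundle F -> E -> B (with CW structure): chi(E) = chi(B) * chi(F).
chi(Sigma_4) = -6, chi(Sigma_15) = -28.
chi(E) = (-6) * (-28) = 168

168


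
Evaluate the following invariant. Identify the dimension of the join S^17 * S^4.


Join of spheres: S^m * S^n = S^{m+n+1}.
dim = 17 + 4 + 1 = 22

22


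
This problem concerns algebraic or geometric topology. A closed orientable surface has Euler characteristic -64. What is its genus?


chi = 2 - 2g for closed orientable surfaces.
-64 = 2 - 2g
2g = 2 - (-64) = 66
g = 33

33


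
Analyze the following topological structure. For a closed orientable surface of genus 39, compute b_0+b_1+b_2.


For Sigma_39: b_0 = 1, b_1 = 2g = 78, b_2 = 1.
Total = 1 + 78 + 1 = 80

80


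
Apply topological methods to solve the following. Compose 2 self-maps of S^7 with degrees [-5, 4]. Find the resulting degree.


Degree is multiplicative: deg(composition) = product of degrees.
= (-5) * (4) = -20

-20


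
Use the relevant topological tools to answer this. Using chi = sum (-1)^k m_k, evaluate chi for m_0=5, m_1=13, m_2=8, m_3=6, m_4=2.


Morse theory: chi(M) = sum_k (-1)^k m_k where m_k = #(index-k critical points).
= (5) + (-13) + (8) + (-6) + (2) = -4

-4


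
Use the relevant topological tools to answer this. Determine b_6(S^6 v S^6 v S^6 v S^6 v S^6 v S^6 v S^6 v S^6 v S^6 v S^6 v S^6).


For a wedge of spheres, H_k (k>0) is free on one generator per sphere of dimension k.
Spheres of dimension 6: count = 11.
b_6 = 11

11


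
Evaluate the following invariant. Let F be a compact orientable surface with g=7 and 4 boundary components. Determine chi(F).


For a compact orientable surface with genus g and b boundary components: chi = 2 - 2g - b.
chi = 2 - 2*7 - 4 = 2 - 14 - 4 = -16

-16


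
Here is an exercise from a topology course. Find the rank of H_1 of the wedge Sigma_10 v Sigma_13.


For a wedge: H_1(A v B) = H_1(A) + H_1(B).
b_1(Sigma_10) = 20, b_1(Sigma_13) = 26.
b_1 = 20 + 26 = 46

46


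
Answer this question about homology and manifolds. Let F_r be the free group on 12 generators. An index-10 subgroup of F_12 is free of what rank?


Nielsen-Schreier: an index-n subgroup of F_r is free of rank 1 + n(r-1).
Equivalently: chi(cover) = n*chi(base); chi(vee_r S^1) = 1 - 12 = -11.
chi(E) = 10*(-11) = -110; rank = 1 - chi(E) = 1 - (-110) = 111.
rank = 1 + 10*(12-1) = 1 + 110 = 111

111


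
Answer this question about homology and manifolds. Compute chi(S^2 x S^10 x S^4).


chi is multiplicative: chi(X x Y) = chi(X) chi(Y).
Each even-dim sphere has chi = 2. There are 3 factors.
chi = 2^3 = 8

8


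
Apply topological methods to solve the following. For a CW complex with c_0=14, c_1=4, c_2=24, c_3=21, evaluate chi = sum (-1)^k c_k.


chi = sum_k (-1)^k c_k.
= (-1)^0*14 + (-1)^1*4 + (-1)^2*24 + (-1)^3*21
= (14) + (-4) + (24) + (-21)
= 13

13


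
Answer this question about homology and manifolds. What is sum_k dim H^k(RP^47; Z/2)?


H^k(RP^47; Z/2) = Z/2 for each 0 <= k <= 47.
Total dimension = 47 + 1 = 48

48


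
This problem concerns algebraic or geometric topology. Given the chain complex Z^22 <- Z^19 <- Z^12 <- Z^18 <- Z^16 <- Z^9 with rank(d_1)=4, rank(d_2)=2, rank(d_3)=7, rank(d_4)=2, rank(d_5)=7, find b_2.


rank H_k = rank(ker d_k) - rank(im d_{k+1}).
rank(ker d_2) = rank(C_2) - rank(d_2) = 12 - 2 = 10.
rank(im d_{2+1}) = 7.
rank H_2 = 10 - 7 = 3

3


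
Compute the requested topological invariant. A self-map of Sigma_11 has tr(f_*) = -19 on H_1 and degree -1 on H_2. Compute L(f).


L(f) = tr(f_0*) - tr(f_1*) + tr(f_2*).
= 1 - (-19) + (-1)
= 19

19


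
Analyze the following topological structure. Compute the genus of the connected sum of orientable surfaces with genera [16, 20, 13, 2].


Genus is additive under connected sum of orientable surfaces.
g = 16 + 20 + 13 + 2 = 51

51


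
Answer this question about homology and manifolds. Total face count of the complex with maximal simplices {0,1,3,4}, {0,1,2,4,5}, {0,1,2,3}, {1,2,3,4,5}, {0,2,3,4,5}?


Each maximal simplex on m vertices has 2^m - 1 nonempty faces.
Take the union (dedupe shared faces).
Total distinct faces = 58

58


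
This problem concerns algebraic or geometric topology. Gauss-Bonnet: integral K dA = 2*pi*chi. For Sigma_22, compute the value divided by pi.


Gauss-Bonnet: integral K dA = 2*pi*chi(M).
chi(Sigma_22) = 2 - 2*22 = -42.
(integral K dA)/pi = 2*chi = 2*(-42) = -84

-84


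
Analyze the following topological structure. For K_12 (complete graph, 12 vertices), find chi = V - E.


K_12: V = 12, E = C(12,2) = 66.
chi = V - E = 12 - 66 = -54

-54


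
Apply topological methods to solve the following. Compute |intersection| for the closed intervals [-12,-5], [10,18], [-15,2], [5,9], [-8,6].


Intersection = [max(a_i), min(b_i)] = [10, -5].
Since 10 > -5, the intersection is empty.
Length = 0

0


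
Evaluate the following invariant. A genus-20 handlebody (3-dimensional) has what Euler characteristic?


A genus-g handlebody deformation retracts to a wedge of g circles.
chi(vee_g S^1) = 1 - g.
chi(H_20) = 1 - 20 = -19

-19


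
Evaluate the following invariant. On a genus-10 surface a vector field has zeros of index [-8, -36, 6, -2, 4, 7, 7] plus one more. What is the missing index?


Poincare-Hopf: sum of indices = chi(M).
chi(Sigma_10) = 2 - 2*10 = -18.
Sum of known indices = -22.
x = chi - (sum known) = -18 - (-22) = 4

4


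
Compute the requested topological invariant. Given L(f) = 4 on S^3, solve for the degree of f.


L(f) = 1 + (-1)^3 deg(f) on S^3.
4 = 1 + (-1)^3 * deg(f)
(-1)^3 * deg(f) = 3
deg(f) = -3

-3


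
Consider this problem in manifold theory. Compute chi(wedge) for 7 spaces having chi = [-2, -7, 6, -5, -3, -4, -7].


chi(A v B) = chi(A) + chi(B) - 1 (one point identified).
For 7 spaces: chi = (sum chi_i) - (7 - 1).
sum = -22; chi = -22 - 6 = -28

-28


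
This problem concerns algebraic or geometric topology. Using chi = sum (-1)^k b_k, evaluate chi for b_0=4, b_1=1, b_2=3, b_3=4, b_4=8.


chi = sum_k (-1)^k b_k.
= (4) + (-1) + (3) + (-4) + (8)
= 10

10


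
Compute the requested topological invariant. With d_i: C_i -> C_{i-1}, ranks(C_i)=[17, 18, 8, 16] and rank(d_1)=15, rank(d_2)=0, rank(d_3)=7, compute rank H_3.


rank H_k = rank(ker d_k) - rank(im d_{k+1}).
rank(ker d_3) = rank(C_3) - rank(d_3) = 16 - 7 = 9.
rank(im d_{3+1}) = 0.
rank H_3 = 9 - 0 = 9

9


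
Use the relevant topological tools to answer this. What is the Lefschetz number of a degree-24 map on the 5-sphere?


On S^5: L(f) = tr(f_0*) + (-1)^5 tr(f_5*) = 1 + (-1)^5 * deg(f).
L(f) = 1 + (-1)^5 * 24 = 1 + -24 = -23

-23


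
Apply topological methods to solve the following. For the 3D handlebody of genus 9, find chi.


A genus-g handlebody deformation retracts to a wedge of g circles.
chi(vee_g S^1) = 1 - g.
chi(H_9) = 1 - 9 = -8

-8


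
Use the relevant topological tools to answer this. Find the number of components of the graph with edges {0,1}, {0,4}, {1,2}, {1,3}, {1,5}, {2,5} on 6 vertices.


Run DFS/union-find over 6 vertices.
V = 6, E = 6.
Number of components = 1

1


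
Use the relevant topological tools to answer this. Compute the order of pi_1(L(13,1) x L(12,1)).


pi_1(X x Y) = pi_1(X) x pi_1(Y).
pi_1(L(13,1)) = Z/13, pi_1(L(12,1)) = Z/12.
|Z/13 x Z/12| = 13 * 12 = 156

156


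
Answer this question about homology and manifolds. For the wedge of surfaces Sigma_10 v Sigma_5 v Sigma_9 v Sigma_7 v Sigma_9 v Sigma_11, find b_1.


For a wedge X v Y: reduced H_k(X v Y) = H_k(X) + H_k(Y).
Each Sigma_g contributes b_1 = 2g.
b_1 = 20 + 10 + 18 + 14 + 18 + 22 = 102

102


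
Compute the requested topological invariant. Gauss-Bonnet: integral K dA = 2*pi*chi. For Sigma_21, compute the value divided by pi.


Gauss-Bonnet: integral K dA = 2*pi*chi(M).
chi(Sigma_21) = 2 - 2*21 = -40.
(integral K dA)/pi = 2*chi = 2*(-40) = -80

-80


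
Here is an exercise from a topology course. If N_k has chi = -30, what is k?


chi = 2 - k for closed non-orientable surfaces with k crosscaps.
-30 = 2 - k
k = 2 - (-30) = 32

32


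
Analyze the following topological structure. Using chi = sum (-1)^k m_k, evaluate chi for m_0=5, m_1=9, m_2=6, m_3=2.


Morse theory: chi(M) = sum_k (-1)^k m_k where m_k = #(index-k critical points).
= (5) + (-9) + (6) + (-2) = 0

0


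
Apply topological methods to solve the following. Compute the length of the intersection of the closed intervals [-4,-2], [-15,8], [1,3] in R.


Intersection = [max(a_i), min(b_i)] = [1, -2].
Since 1 > -2, the intersection is empty.
Length = 0

0


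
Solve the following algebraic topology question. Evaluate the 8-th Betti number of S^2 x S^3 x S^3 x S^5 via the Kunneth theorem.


Each S^d has Poincare polynomial 1 + t^d.
The product S^2 x S^3 x S^3 x S^5 has Poincare polynomial prod(1+t^d_i).
Expanding: b_0=1, b_2=1, b_3=2, b_5=3, b_6=1, b_7=1, b_8=3, b_10=2, b_11=1, b_13=1.
b_8 = 3

3


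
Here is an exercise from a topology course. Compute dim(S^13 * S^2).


Join of spheres: S^m * S^n = S^{m+n+1}.
dim = 13 + 2 + 1 = 16

16


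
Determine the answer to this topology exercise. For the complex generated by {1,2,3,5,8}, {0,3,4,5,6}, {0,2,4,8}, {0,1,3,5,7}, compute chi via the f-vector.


Enumerate all faces; f-vector: f_0=9, f_1=28, f_2=32, f_3=16, f_4=3.
chi = sum (-1)^k f_k = 0

0


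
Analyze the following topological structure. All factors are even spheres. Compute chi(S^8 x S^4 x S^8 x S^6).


chi is multiplicative: chi(X x Y) = chi(X) chi(Y).
Each even-dim sphere has chi = 2. There are 4 factors.
chi = 2^4 = 16

16


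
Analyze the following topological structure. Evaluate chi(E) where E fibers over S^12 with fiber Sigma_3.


chi(S^12) = 2 (n even), chi(Sigma_3) = 2 - 2*3 = -4.
chi(E) = 2 * (-4) = -8

-8


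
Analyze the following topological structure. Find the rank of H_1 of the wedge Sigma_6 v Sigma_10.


For a wedge: H_1(A v B) = H_1(A) + H_1(B).
b_1(Sigma_6) = 12, b_1(Sigma_10) = 20.
b_1 = 12 + 20 = 32

32


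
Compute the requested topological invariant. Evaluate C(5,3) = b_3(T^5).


By the Kunneth formula, b_k(T^n) = C(n,k).
b_3(T^5) = C(5,3).
C(5,3) = 5!/(3!*2!) = 10

10


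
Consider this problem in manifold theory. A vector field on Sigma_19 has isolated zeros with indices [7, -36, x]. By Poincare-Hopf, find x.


Poincare-Hopf: sum of indices = chi(M).
chi(Sigma_19) = 2 - 2*19 = -36.
Sum of known indices = -29.
x = chi - (sum known) = -36 - (-29) = -7

-7


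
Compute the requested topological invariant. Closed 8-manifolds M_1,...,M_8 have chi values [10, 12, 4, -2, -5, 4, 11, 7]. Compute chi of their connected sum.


For n-manifolds: chi(A#B) = chi(A) + chi(B) - chi(S^8).
chi(S^8) = 1 + (-1)^8 = 2.
chi(#) = (sum chi_i) - (8-1)*chi(S^8) = 41 - 7*2 = 27

27


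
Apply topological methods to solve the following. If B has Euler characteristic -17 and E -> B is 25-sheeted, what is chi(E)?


For a finite covering: chi(E) = (number of sheets) * chi(B).
chi(E) = 25 * (-17) = -425

-425


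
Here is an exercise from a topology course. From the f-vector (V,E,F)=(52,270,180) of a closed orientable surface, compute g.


chi = V - E + F = 52 - 270 + 180 = -38
For orientable closed surface: chi = 2 - 2g, so g = (2 - chi)/2.
g = (2 - (-38)) / 2 = 40 / 2 = 20

20


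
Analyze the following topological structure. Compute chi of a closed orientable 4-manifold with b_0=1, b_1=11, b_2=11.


By Poincare duality b_k = b_{4-k}, so full Betti numbers: b_0=1, b_1=11, b_2=11, b_3=11, b_4=1.
chi = sum (-1)^k b_k = -9

-9


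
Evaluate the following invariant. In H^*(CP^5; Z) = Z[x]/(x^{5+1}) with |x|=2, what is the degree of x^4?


|x| = 2 in H^*(CP^n).
|x^4| = 4 * |x| = 4 * 2 = 8

8


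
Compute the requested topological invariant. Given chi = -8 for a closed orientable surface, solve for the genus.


chi = 2 - 2g for closed orientable surfaces.
-8 = 2 - 2g
2g = 2 - (-8) = 10
g = 5

5


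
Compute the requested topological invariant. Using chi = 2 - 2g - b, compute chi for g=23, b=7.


For a compact orientable surface with genus g and b boundary components: chi = 2 - 2g - b.
chi = 2 - 2*23 - 7 = 2 - 46 - 7 = -51

-51


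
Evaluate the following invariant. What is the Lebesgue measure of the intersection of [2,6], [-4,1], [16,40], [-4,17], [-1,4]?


Intersection = [max(a_i), min(b_i)] = [16, 1].
Since 16 > 1, the intersection is empty.
Length = 0

0


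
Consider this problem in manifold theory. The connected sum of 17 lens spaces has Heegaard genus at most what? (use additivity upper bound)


Heegaard genus satisfies g(A#B) <= g(A) + g(B).
Each lens space has g = 1.
Upper bound: 17 * 1 = 17

17


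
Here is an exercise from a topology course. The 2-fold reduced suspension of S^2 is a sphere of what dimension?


Each suspension raises dimension by 1: Sigma S^n = S^{n+1}.
Sigma^2 S^2 = S^{2+2} = S^4

4


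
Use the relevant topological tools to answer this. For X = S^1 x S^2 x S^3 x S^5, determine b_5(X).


Each S^d has Poincare polynomial 1 + t^d.
The product S^1 x S^2 x S^3 x S^5 has Poincare polynomial prod(1+t^d_i).
Expanding: b_0=1, b_1=1, b_2=1, b_3=2, b_4=1, b_5=2, b_6=2, b_7=1, b_8=2, b_9=1, b_10=1, b_11=1.
b_5 = 2

2


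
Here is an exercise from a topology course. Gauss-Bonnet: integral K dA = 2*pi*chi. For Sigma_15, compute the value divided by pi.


Gauss-Bonnet: integral K dA = 2*pi*chi(M).
chi(Sigma_15) = 2 - 2*15 = -28.
(integral K dA)/pi = 2*chi = 2*(-28) = -56

-56


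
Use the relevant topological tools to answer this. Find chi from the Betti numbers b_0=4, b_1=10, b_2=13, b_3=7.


chi = sum_k (-1)^k b_k.
= (4) + (-10) + (13) + (-7)
= 0

0


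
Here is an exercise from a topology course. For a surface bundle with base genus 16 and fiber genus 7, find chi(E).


For a fiber bundle F -> E -> B (with CW structure): chi(E) = chi(B) * chi(F).
chi(Sigma_16) = -30, chi(Sigma_7) = -12.
chi(E) = (-30) * (-12) = 360

360


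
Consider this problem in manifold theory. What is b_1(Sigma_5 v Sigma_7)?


For a wedge: H_1(A v B) = H_1(A) + H_1(B).
b_1(Sigma_5) = 10, b_1(Sigma_7) = 14.
b_1 = 10 + 14 = 24

24


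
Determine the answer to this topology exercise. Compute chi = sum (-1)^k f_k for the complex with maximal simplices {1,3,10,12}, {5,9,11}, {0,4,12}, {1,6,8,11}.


Enumerate all faces; f-vector: f_0=11, f_1=18, f_2=10, f_3=2.
chi = sum (-1)^k f_k = 1

1


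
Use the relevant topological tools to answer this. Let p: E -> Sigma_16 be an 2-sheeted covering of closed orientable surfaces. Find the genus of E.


For an n-sheeted cover: chi(E) = n * chi(B).
chi(Sigma_16) = 2 - 2*16 = -30.
chi(E) = 2 * (-30) = -60.
genus(E) = (2 - chi(E))/2 = (2 - (-60))/2 = 62/2 = 31

31


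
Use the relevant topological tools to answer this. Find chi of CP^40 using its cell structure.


CP^40 has one cell in each even dimension 0, 2, ..., 2*40 (40+1 cells total).
All cells are even-dimensional, so chi = number of cells.
chi = 40 + 1 = 41

41


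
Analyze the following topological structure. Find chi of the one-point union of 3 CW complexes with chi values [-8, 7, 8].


chi(A v B) = chi(A) + chi(B) - 1 (one point identified).
For 3 spaces: chi = (sum chi_i) - (3 - 1).
sum = 7; chi = 7 - 2 = 5

5


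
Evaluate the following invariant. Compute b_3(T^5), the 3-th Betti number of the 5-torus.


By the Kunneth formula, b_k(T^n) = C(n,k).
b_3(T^5) = C(5,3).
C(5,3) = 5!/(3!*2!) = 10

10


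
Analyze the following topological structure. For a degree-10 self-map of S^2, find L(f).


On S^2: L(f) = tr(f_0*) + (-1)^2 tr(f_2*) = 1 + (-1)^2 * deg(f).
L(f) = 1 + (-1)^2 * 10 = 1 + 10 = 11

11


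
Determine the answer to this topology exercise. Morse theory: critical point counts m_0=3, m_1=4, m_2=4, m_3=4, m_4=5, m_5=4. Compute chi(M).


Morse theory: chi(M) = sum_k (-1)^k m_k where m_k = #(index-k critical points).
= (3) + (-4) + (4) + (-4) + (5) + (-4) = 0

0


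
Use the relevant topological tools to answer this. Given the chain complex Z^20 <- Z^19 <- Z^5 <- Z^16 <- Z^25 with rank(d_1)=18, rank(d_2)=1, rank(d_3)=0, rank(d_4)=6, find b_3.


rank H_k = rank(ker d_k) - rank(im d_{k+1}).
rank(ker d_3) = rank(C_3) - rank(d_3) = 16 - 0 = 16.
rank(im d_{3+1}) = 6.
rank H_3 = 16 - 6 = 10

10


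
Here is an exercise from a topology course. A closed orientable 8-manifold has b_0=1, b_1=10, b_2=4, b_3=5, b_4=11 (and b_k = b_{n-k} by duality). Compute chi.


By Poincare duality b_k = b_{8-k}, so full Betti numbers: b_0=1, b_1=10, b_2=4, b_3=5, b_4=11, b_5=5, b_6=4, b_7=10, b_8=1.
chi = sum (-1)^k b_k = -9

-9


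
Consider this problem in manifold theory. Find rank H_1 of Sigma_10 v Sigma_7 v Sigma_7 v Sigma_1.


For a wedge X v Y: reduced H_k(X v Y) = H_k(X) + H_k(Y).
Each Sigma_g contributes b_1 = 2g.
b_1 = 20 + 14 + 14 + 2 = 50

50


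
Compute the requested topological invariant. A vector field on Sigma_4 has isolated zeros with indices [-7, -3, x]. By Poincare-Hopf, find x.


Poincare-Hopf: sum of indices = chi(M).
chi(Sigma_4) = 2 - 2*4 = -6.
Sum of known indices = -10.
x = chi - (sum known) = -6 - (-10) = 4

4


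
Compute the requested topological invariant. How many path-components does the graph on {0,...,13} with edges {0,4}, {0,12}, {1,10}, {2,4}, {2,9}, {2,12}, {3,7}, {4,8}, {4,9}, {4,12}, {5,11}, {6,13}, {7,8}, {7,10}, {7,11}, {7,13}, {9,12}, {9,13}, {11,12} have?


Run DFS/union-find over 14 vertices.
V = 14, E = 19.
Number of components = 1

1


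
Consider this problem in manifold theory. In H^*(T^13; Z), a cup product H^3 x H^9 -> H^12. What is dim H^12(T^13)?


Cup product: H^p x H^q -> H^{p+q}; here p+q = 3+9 = 12.
rank H^k(T^n) = C(n,k).
C(13,12) = 13

13


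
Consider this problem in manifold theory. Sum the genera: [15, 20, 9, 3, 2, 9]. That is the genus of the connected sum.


Genus is additive under connected sum of orientable surfaces.
g = 15 + 20 + 9 + 3 + 2 + 9 = 58

58


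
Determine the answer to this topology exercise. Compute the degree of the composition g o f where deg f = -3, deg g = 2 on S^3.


Degree is multiplicative under composition: deg(g o f) = deg(g) * deg(f).
= 2 * -3 = -6

-6


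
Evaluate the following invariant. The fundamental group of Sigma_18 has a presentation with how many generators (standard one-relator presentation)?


Standard presentation: pi_1(Sigma_g) = <a_1,b_1,...,a_g,b_g | [a_1,b_1]...[a_g,b_g] = 1>.
Number of generators = 2g = 2*18 = 36

36


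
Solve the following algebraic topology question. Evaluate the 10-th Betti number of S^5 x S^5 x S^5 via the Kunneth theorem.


Each S^d has Poincare polynomial 1 + t^d.
The product S^5 x S^5 x S^5 has Poincare polynomial prod(1+t^d_i).
Expanding: b_0=1, b_5=3, b_10=3, b_15=1.
b_10 = 3

3


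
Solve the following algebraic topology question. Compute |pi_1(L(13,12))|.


pi_1(L(p,q)) = Z/pZ for any q coprime to p.
|pi_1(L(13,12))| = 13

13


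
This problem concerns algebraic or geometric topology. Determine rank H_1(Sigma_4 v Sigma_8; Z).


For a wedge: H_1(A v B) = H_1(A) + H_1(B).
b_1(Sigma_4) = 8, b_1(Sigma_8) = 16.
b_1 = 8 + 16 = 24

24


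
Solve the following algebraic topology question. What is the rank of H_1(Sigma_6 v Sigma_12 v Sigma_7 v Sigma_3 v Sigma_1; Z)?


For a wedge X v Y: reduced H_k(X v Y) = H_k(X) + H_k(Y).
Each Sigma_g contributes b_1 = 2g.
b_1 = 12 + 24 + 14 + 6 + 2 = 58

58


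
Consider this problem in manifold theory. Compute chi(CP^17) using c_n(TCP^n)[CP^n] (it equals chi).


For any closed oriented manifold, <e(TM),[M]> = chi(M).
chi(CP^17) = 17+1 = 18

18


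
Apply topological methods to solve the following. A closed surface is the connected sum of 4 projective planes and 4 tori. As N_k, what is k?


Since a >= 1, the sum is non-orientable; each T^2 can be replaced by RP^2 # RP^2 (since T^2#RP^2 = 3RP^2).
Total crosscaps k = 4 + 2*4 = 12.
Check via chi: chi = 4*1 + 4*0 - (4+4-1)*2 = -10 = 2 - k = -10. Consistent.

12


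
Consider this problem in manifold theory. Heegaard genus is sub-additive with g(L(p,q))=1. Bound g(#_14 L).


Heegaard genus satisfies g(A#B) <= g(A) + g(B).
Each lens space has g = 1.
Upper bound: 14 * 1 = 14

14


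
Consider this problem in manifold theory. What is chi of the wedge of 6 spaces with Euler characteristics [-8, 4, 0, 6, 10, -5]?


chi(A v B) = chi(A) + chi(B) - 1 (one point identified).
For 6 spaces: chi = (sum chi_i) - (6 - 1).
sum = 7; chi = 7 - 5 = 2

2


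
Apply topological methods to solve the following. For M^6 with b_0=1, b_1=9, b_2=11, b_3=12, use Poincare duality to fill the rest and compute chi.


By Poincare duality b_k = b_{6-k}, so full Betti numbers: b_0=1, b_1=9, b_2=11, b_3=12, b_4=11, b_5=9, b_6=1.
chi = sum (-1)^k b_k = -6

-6


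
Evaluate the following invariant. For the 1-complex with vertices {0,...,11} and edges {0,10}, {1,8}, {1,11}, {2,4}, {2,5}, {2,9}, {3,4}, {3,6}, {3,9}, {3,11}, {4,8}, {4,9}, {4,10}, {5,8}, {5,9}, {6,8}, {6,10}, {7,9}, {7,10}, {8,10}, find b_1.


b_1 = E - V + (number of components).
E = 20, V = 12, components = 1.
b_1 = 20 - 12 + 1 = 9

9


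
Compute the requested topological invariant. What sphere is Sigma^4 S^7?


Each suspension raises dimension by 1: Sigma S^n = S^{n+1}.
Sigma^4 S^7 = S^{7+4} = S^11

11


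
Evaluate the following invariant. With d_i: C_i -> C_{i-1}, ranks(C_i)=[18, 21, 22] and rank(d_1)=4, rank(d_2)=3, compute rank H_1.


rank H_k = rank(ker d_k) - rank(im d_{k+1}).
rank(ker d_1) = rank(C_1) - rank(d_1) = 21 - 4 = 17.
rank(im d_{1+1}) = 3.
rank H_1 = 17 - 3 = 14

14


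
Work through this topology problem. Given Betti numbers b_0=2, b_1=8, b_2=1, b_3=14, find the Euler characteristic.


chi = sum_k (-1)^k b_k.
= (2) + (-8) + (1) + (-14)
= -19

-19


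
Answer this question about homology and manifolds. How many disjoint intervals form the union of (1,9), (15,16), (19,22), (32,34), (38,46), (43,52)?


Sort and merge overlapping open intervals.
Merged: (1,9), (15,16), (19,22), (32,34), (38,52).
Number of components = 5

5


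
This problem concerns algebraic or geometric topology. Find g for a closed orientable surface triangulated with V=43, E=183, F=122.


chi = V - E + F = 43 - 183 + 122 = -18
For orientable closed surface: chi = 2 - 2g, so g = (2 - chi)/2.
g = (2 - (-18)) / 2 = 20 / 2 = 10

10


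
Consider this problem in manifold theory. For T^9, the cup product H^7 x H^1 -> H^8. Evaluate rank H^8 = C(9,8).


Cup product: H^p x H^q -> H^{p+q}; here p+q = 7+1 = 8.
rank H^k(T^n) = C(n,k).
C(9,8) = 9

9


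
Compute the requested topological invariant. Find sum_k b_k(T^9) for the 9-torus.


b_k(T^9) = C(9,k), so the sum over k is sum_k C(9,k) = 2^9.
Total = 2^9 = 512

512


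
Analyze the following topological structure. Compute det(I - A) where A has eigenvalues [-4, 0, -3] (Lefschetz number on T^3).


For a torus self-map: L(f) = det(I - A) where A acts on H_1.
L(f) = (1--4) * (1-0) * (1--3) = 5 * 1 * 4 = 20

20


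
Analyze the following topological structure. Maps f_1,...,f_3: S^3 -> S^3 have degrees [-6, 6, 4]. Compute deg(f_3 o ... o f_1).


Degree is multiplicative: deg(composition) = product of degrees.
= (-6) * (6) * (4) = -144

-144


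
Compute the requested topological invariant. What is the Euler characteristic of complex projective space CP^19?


CP^19 has one cell in each even dimension 0, 2, ..., 2*19 (19+1 cells total).
All cells are even-dimensional, so chi = number of cells.
chi = 19 + 1 = 20

20


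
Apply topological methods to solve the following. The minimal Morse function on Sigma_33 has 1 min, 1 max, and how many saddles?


A perfect Morse function has m_k = b_k.
For Sigma_33: b_0=1, b_1=2g=66, b_2=1.
Saddles m_1 = 2g = 66

66


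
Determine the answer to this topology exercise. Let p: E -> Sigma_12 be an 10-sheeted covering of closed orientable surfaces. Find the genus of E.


For an n-sheeted cover: chi(E) = n * chi(B).
chi(Sigma_12) = 2 - 2*12 = -22.
chi(E) = 10 * (-22) = -220.
genus(E) = (2 - chi(E))/2 = (2 - (-220))/2 = 222/2 = 111

111


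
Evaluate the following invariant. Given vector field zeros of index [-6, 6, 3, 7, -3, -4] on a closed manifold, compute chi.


Poincare-Hopf: chi(M) = sum of indices of zeros.
chi = (-6) + (6) + (3) + (7) + (-3) + (-4) = 3

3


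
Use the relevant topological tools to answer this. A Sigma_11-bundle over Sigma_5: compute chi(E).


For a fiber bundle F -> E -> B (with CW structure): chi(E) = chi(B) * chi(F).
chi(Sigma_5) = -8, chi(Sigma_11) = -20.
chi(E) = (-8) * (-20) = 160

160


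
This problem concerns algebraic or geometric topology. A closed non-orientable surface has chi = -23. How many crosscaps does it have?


chi = 2 - k for closed non-orientable surfaces with k crosscaps.
-23 = 2 - k
k = 2 - (-23) = 25

25


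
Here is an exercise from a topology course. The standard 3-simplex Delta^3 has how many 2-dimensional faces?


Delta^3 has 3+1 vertices. A 2-face is a choice of 2+1 vertices.
f_2 = C(3+1, 2+1) = C(4,3) = 4

4


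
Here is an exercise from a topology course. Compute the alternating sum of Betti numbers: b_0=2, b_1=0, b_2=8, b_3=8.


chi = sum_k (-1)^k b_k.
= (2) + (0) + (8) + (-8)
= 2

2


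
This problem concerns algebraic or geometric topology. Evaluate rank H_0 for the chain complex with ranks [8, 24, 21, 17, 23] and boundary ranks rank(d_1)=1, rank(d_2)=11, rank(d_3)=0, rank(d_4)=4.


rank H_k = rank(ker d_k) - rank(im d_{k+1}).
rank(ker d_0) = rank(C_0) - rank(d_0) = 8 - 0 = 8.
rank(im d_{0+1}) = 1.
rank H_0 = 8 - 1 = 7

7


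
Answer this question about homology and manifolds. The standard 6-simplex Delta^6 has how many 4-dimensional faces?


Delta^6 has 6+1 vertices. A 4-face is a choice of 4+1 vertices.
f_4 = C(6+1, 4+1) = C(7,5) = 21

21


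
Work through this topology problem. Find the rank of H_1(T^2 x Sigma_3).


pi_1(A x B) = pi_1(A) x pi_1(B); rank of abelianization = b_1.
b_1(T^2) = 2, b_1(Sigma_3) = 2*3 = 6.
b_1(product) = 2 + 6 = 8

8


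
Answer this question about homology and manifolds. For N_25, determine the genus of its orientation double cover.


chi(N_25) = 2 - 25 = -23.
Double cover: chi(Sigma_g) = 2 * chi(N_25) = 2*(-23) = -46.
2 - 2g = -46, so g = (2 - (-46))/2 = 48/2 = 24

24


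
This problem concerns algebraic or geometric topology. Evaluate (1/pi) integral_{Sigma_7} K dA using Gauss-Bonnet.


Gauss-Bonnet: integral K dA = 2*pi*chi(M).
chi(Sigma_7) = 2 - 2*7 = -12.
(integral K dA)/pi = 2*chi = 2*(-12) = -24

-24


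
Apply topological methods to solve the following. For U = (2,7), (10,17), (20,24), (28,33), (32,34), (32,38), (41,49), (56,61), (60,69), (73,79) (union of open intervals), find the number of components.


Sort and merge overlapping open intervals.
Merged: (2,7), (10,17), (20,24), (28,38), (41,49), (56,69), (73,79).
Number of components = 7

7


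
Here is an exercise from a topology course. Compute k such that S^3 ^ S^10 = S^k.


S^m ^ S^n = S^{m+n}.
k = 3 + 10 = 13

13


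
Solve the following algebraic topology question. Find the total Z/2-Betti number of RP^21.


H^k(RP^21; Z/2) = Z/2 for each 0 <= k <= 21.
Total dimension = 21 + 1 = 22

22


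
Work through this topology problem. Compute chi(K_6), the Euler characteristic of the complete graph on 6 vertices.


K_6: V = 6, E = C(6,2) = 15.
chi = V - E = 6 - 15 = -9

-9


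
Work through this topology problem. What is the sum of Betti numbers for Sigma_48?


For Sigma_48: b_0 = 1, b_1 = 2g = 96, b_2 = 1.
Total = 1 + 96 + 1 = 98

98


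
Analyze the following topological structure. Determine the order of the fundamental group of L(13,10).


pi_1(L(p,q)) = Z/pZ for any q coprime to p.
|pi_1(L(13,10))| = 13

13


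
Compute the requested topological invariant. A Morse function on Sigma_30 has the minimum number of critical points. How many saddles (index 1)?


A perfect Morse function has m_k = b_k.
For Sigma_30: b_0=1, b_1=2g=60, b_2=1.
Saddles m_1 = 2g = 60

60


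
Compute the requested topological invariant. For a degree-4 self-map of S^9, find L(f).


On S^9: L(f) = tr(f_0*) + (-1)^9 tr(f_9*) = 1 + (-1)^9 * deg(f).
L(f) = 1 + (-1)^9 * 4 = 1 + -4 = -3

-3


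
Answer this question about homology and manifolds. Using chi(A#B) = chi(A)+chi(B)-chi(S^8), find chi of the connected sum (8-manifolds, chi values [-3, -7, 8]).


For n-manifolds: chi(A#B) = chi(A) + chi(B) - chi(S^8).
chi(S^8) = 1 + (-1)^8 = 2.
chi(#) = (sum chi_i) - (3-1)*chi(S^8) = -2 - 2*2 = -6

-6


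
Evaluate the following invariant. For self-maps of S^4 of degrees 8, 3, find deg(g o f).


Degree is multiplicative under composition: deg(g o f) = deg(g) * deg(f).
= 3 * 8 = 24

24


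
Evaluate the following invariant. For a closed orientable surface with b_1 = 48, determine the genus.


For a closed orientable surface: b_1 = 2g.
48 = 2g
g = 48 / 2 = 24

24


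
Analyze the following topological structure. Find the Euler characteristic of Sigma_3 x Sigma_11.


chi(Sigma_3) = 2 - 2*3 = -4
chi(Sigma_11) = 2 - 2*11 = -20
chi(product) = (-4) * (-20) = 80

80


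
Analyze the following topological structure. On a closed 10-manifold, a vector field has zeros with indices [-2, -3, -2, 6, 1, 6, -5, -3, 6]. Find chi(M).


Poincare-Hopf: chi(M) = sum of indices of zeros.
chi = (-2) + (-3) + (-2) + (6) + (1) + (6) + (-5) + (-3) + (6) = 4

4


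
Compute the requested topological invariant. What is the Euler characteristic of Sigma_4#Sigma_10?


chi(Sigma_4) = 2 - 2*4 = -6
chi(Sigma_10) = 2 - 2*10 = -18
For surfaces: chi(A#B) = chi(A) + chi(B) - 2.
chi = -6 + -18 - 2 = -26

-26


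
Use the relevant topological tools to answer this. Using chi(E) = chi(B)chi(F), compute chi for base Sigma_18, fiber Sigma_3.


For a fiber bundle F -> E -> B (with CW structure): chi(E) = chi(B) * chi(F).
chi(Sigma_18) = -34, chi(Sigma_3) = -4.
chi(E) = (-34) * (-4) = 136

136


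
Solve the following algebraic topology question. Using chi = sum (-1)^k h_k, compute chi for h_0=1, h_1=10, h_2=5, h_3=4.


Handles of index k contribute (-1)^k to chi (same as CW cells).
chi = (1) + (-10) + (5) + (-4) = -8

-8


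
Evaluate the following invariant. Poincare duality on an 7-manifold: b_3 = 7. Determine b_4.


Poincare duality for closed orientable n-manifolds: b_k = b_{n-k}.
Here n = 7, so b_4 = b_3 = 7

7


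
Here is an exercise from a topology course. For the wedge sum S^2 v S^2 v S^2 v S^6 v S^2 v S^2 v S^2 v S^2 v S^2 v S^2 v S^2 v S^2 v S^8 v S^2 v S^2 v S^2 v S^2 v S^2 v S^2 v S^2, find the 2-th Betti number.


For a wedge of spheres, H_k (k>0) is free on one generator per sphere of dimension k.
Spheres of dimension 2: count = 18.
b_2 = 18

18


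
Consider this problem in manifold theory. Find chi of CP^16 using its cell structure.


CP^16 has one cell in each even dimension 0, 2, ..., 2*16 (16+1 cells total).
All cells are even-dimensional, so chi = number of cells.
chi = 16 + 1 = 17

17


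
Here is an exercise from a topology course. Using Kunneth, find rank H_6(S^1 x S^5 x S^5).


Each S^d has Poincare polynomial 1 + t^d.
The product S^1 x S^5 x S^5 has Poincare polynomial prod(1+t^d_i).
Expanding: b_0=1, b_1=1, b_5=2, b_6=2, b_10=1, b_11=1.
b_6 = 2

2


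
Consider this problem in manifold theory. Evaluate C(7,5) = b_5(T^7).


By the Kunneth formula, b_k(T^n) = C(n,k).
b_5(T^7) = C(7,5).
C(7,5) = 7!/(5!*2!) = 21

21


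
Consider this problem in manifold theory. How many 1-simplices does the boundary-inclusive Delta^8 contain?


Delta^8 has 8+1 vertices. A 1-face is a choice of 1+1 vertices.
f_1 = C(8+1, 1+1) = C(9,2) = 36

36


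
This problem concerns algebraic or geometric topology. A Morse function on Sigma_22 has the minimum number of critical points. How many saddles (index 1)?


A perfect Morse function has m_k = b_k.
For Sigma_22: b_0=1, b_1=2g=44, b_2=1.
Saddles m_1 = 2g = 44

44


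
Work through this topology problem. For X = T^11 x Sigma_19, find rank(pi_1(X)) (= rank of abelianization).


pi_1(A x B) = pi_1(A) x pi_1(B); rank of abelianization = b_1.
b_1(T^11) = 11, b_1(Sigma_19) = 2*19 = 38.
b_1(product) = 11 + 38 = 49

49


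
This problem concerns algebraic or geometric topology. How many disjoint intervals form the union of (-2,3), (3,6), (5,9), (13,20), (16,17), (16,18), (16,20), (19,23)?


Sort and merge overlapping open intervals.
Merged: (-2,3), (3,9), (13,23).
Number of components = 3

3


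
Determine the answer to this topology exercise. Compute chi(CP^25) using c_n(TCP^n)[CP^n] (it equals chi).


For any closed oriented manifold, <e(TM),[M]> = chi(M).
chi(CP^25) = 25+1 = 26

26


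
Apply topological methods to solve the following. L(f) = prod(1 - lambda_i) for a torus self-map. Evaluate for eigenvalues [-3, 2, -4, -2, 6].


For a torus self-map: L(f) = det(I - A) where A acts on H_1.
L(f) = (1--3) * (1-2) * (1--4) * (1--2) * (1-6) = 4 * -1 * 5 * 3 * -5 = 300

300


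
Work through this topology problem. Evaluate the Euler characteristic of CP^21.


CP^21 has one cell in each even dimension 0, 2, ..., 2*21 (21+1 cells total).
All cells are even-dimensional, so chi = number of cells.
chi = 21 + 1 = 22

22


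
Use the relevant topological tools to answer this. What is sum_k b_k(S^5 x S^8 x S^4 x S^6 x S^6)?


Total Betti number is multiplicative under products.
Each S^d (d>=1) has total Betti number 2.
There are 5 sphere factors.
Total = 2^5 = 32

32


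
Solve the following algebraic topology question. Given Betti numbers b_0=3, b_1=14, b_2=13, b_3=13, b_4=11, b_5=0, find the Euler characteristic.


chi = sum_k (-1)^k b_k.
= (3) + (-14) + (13) + (-13) + (11) + (0)
= 0

0


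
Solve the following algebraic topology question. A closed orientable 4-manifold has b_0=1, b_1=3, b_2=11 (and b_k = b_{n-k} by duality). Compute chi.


By Poincare duality b_k = b_{4-k}, so full Betti numbers: b_0=1, b_1=3, b_2=11, b_3=3, b_4=1.
chi = sum (-1)^k b_k = 7

7


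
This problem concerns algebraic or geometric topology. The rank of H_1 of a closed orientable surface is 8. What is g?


For a closed orientable surface: b_1 = 2g.
8 = 2g
g = 8 / 2 = 4

4


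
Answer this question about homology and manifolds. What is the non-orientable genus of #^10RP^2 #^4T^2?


Since a >= 1, the sum is non-orientable; each T^2 can be replaced by RP^2 # RP^2 (since T^2#RP^2 = 3RP^2).
Total crosscaps k = 10 + 2*4 = 18.
Check via chi: chi = 10*1 + 4*0 - (10+4-1)*2 = -16 = 2 - k = -16. Consistent.

18


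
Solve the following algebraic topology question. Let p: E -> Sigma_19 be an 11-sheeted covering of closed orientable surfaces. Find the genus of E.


For an n-sheeted cover: chi(E) = n * chi(B).
chi(Sigma_19) = 2 - 2*19 = -36.
chi(E) = 11 * (-36) = -396.
genus(E) = (2 - chi(E))/2 = (2 - (-396))/2 = 398/2 = 199

199


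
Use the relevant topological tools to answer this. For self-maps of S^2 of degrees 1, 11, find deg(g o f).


Degree is multiplicative under composition: deg(g o f) = deg(g) * deg(f).
= 11 * 1 = 11

11


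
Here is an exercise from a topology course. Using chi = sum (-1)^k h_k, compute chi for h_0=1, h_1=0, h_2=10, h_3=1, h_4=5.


Handles of index k contribute (-1)^k to chi (same as CW cells).
chi = (1) + (0) + (10) + (-1) + (5) = 15

15


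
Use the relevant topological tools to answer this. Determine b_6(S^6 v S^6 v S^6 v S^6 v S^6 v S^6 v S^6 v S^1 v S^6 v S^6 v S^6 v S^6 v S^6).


For a wedge of spheres, H_k (k>0) is free on one generator per sphere of dimension k.
Spheres of dimension 6: count = 12.
b_6 = 12

12


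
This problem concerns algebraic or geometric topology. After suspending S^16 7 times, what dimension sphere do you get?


Each suspension raises dimension by 1: Sigma S^n = S^{n+1}.
Sigma^7 S^16 = S^{16+7} = S^23

23


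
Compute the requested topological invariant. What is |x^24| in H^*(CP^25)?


|x| = 2 in H^*(CP^n).
|x^24| = 24 * |x| = 24 * 2 = 48

48


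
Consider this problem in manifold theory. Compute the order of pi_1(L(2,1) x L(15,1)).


pi_1(X x Y) = pi_1(X) x pi_1(Y).
pi_1(L(2,1)) = Z/2, pi_1(L(15,1)) = Z/15.
|Z/2 x Z/15| = 2 * 15 = 30

30
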